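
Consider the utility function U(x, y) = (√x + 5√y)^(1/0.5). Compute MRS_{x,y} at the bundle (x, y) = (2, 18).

For CES with ρ = 0.5, MRS = (1/5)·√(y/x).
At (2, 18): MRS = 0.6.
That is, one extra unit of x is worth 0.6 units of y at the margin.

MRS = 0.6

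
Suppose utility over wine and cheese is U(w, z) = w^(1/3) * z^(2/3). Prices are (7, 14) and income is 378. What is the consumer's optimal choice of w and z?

MU_w = 1/3·w^(-2/3)·z^(2/3) and MU_z = 2/3·w^(1/3)·z^(-1/3).
MRS = MU_w/MU_z = (0.5)·z/w.
Tangency: set MRS = p_w/p_z = 7/14 = 0.5.
So (0.5)·z/w = 0.5, i.e. z = w.
Substitute into the budget 7·w + 14·z = 378: 21·w = 378, so w* = 18.
Then z* = 18.

w* = 18, z* = 18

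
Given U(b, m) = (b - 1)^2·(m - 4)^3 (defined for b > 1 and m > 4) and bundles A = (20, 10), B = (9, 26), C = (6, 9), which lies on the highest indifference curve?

Bundle B

Evaluate utility at each bundle:
U(A) = 77976.
U(B) = 681472.
U(C) = 3125.
Highest utility is B, so B ≻ A ≻ C.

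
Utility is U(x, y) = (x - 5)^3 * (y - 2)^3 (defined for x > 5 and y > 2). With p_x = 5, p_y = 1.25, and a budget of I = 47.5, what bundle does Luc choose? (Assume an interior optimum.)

x* = 7, y* = 10

MU_x = 3·(x−5)^2·(y−2)^3, MU_y = 3·(x−5)^3·(y−2)^2.
MRS = (y−2)/(x−5).
Tangency: set MRS = p_x/p_y = 5/1.25 = 4.
So (y − 2)/(x − 5) = 4, i.e. (y − 2) = 4·(x − 5).
Rewrite the budget in excess-of-subsistence terms: 5·(x − 5) + 1.25·(y − 2) = 47.5 − 5·5 − 1.25·2 = 20.
Substituting, 10·(x − 5) = 20, so x − 5 = 2 and x* = 7.
Then y − 2 = 4·2 = 8, so y* = 10.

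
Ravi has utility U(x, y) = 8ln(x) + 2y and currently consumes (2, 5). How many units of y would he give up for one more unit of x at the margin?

MRS = 2

MU_x = 8/x, MU_y = 2.
MRS = 8/x ÷ 2.
At (2, 5): MRS = 2.
That is, one extra unit of x is worth 2 units of y at the margin.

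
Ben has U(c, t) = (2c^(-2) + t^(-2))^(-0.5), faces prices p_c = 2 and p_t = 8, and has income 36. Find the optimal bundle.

For CES with ρ = -2, MRS = (2/1)·(t/c)^3.
Tangency: set MRS = p_c/p_t = 2/8 = 0.25.
So (t/c)^3 = 0.125; taking the cube root, t/c = 0.5, i.e. t = 0.5·c.
Substitute into the budget 2·c + 8·t = 36: 6·c = 36, so c* = 6 and t* = 0.5·6 = 3.

c* = 6, t* = 3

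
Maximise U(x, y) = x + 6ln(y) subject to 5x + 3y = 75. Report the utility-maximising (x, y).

MU_x = 1, MU_y = 6/y.
MRS = 1 ÷ (6/y).
Tangency: set MRS = p_x/p_y = 5/3.
MRS depends only on y: (1/6)·y = 5/3 ⇒ y* = (5/3)/(1/6) = 10.
From the budget, 5·x = 75 − 3·10 = 45, so x* = 9.

x* = 9, y* = 10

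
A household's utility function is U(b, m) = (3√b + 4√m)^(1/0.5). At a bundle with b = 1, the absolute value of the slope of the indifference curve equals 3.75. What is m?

m = 25

For CES with ρ = 0.5, MRS = (3/4)·√(m/b).
Setting (3/4)·√(m/1) = 3.75 gives √(m/1) = 5, so m/1 = 25 and m = 25.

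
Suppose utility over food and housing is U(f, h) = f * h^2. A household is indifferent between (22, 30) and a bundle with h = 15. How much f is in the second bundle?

f = 88

U(22, 30) = 19800.
Set U(f, 15) = 19800 and solve.
With h = 15: 15^2 = 225, so f = 19800/225 = 88.
Check: U(88, 15) = 19800.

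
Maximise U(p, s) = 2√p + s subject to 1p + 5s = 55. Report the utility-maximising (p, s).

MU_p = 2/(2√p), MU_s = 1.
MRS = 2/(2√p) ÷ 1.
Tangency: set MRS = p_p/p_s = 1/5 = 0.2.
MRS depends only on p: 1/√p = 0.2 ⇒ √p = 1/0.2 = 5 ⇒ p* = 25.
From the budget, 5·s = 55 − 1·25 = 30, so s* = 6.

p* = 25, s* = 6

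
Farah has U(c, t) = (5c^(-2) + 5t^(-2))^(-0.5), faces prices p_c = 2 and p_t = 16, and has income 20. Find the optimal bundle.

For CES with ρ = -2, MRS = (t/c)^3.
Tangency: set MRS = p_c/p_t = 2/16 = 0.125.
So (t/c)^3 = 0.125; taking the cube root, t/c = 0.5, i.e. t = 0.5·c.
Substitute into the budget 2·c + 16·t = 20: 10·c = 20, so c* = 2 and t* = 0.5·2 = 1.

c* = 2, t* = 1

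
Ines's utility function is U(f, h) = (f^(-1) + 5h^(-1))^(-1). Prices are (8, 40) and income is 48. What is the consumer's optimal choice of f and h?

For CES with ρ = -1, MRS = (1/5)·(h/f)^2.
Tangency: set MRS = p_f/p_h = 8/40 = 0.2.
So (h/f)^2 = 1; taking the square root, h/f = 1, i.e. h = f.
Substitute into the budget 8·f + 40·h = 48: 48·f = 48, so f* = 1 and h* = 1.

f* = 1, h* = 1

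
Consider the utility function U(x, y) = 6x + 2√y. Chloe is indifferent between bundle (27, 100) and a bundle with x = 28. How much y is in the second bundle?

y = 49

U(27, 100) = 182.
Set U(28, y) = 182 and solve.
With x = 28: 2√y = 182 − 6·28 = 14, so √y = 7 and y = 49.
Check: U(28, 49) = 182.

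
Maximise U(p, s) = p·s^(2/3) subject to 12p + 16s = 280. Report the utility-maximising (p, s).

p* = 14, s* = 7

MU_p = s^(2/3) and MU_s = 2/3·p·s^(-1/3).
MRS = MU_p/MU_s = (1.5)·s/p.
Tangency: set MRS = p_p/p_s = 12/16 = 0.75.
So (1.5)·s/p = 0.75, i.e. s = 0.5·p.
Substitute into the budget 12·p + 16·s = 280: 20·p = 280, so p* = 14.
Then s* = 0.5·14 = 7.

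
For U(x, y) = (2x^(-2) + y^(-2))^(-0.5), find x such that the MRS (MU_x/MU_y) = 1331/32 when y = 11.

x = 4

For CES with ρ = -2, MRS = (2/1)·(y/x)^3.
Setting (2/1)·(11/x)^3 = 1331/32 gives (11/x)^3 = 1331/64, so 11/x = 2.75 and x = 4.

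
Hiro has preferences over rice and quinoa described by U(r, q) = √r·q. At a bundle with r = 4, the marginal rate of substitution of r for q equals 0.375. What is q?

q = 3

MU_r = 0.5·r^(-0.5)·q and MU_q = √r.
MRS = MU_r/MU_q = (0.5)·q/r.
Substitute r = 4: MRS = q/8. Setting q/8 = 0.375 gives q = 0.375·8 = 3.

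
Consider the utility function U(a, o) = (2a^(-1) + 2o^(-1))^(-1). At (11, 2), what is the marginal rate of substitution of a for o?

MRS = 4/121

For CES with ρ = -1, MRS = (o/a)^2.
At (11, 2): MRS = 4/121.
So at (11, 2) the consumer would give up 4/121 units of o for one more unit of a.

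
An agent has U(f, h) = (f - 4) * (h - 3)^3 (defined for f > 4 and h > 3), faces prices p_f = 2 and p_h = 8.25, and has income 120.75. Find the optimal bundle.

f* = 15, h* = 11

MU_f = (h−3)^3, MU_h = 3·(f−4)·(h−3)^2.
MRS = (1/3)·(h−3)/(f−4).
Tangency: set MRS = p_f/p_h = 2/8.25 = 8/33.
So (1/3)·(h − 3)/(f − 4) = 8/33, i.e. (h − 3) = (8/11)·(f − 4).
Rewrite the budget in excess-of-subsistence terms: 2·(f − 4) + 8.25·(h − 3) = 120.75 − 2·4 − 8.25·3 = 88.
Substituting, 8·(f − 4) = 88, so f − 4 = 11 and f* = 15.
Then h − 3 = (8/11)·11 = 8, so h* = 11.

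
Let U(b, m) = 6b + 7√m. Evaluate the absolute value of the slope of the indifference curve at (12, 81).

MU_b = 6, MU_m = 7/(2√m).
MRS = 6 ÷ (7/(2√m)).
At (12, 81): MRS = 108/7.
The indifference curve has slope −108/7 at this bundle.

MRS = 108/7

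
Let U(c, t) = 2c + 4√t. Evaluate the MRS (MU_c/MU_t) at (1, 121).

MRS = 11

MU_c = 2, MU_t = 4/(2√t).
MRS = 2 ÷ (4/(2√t)).
At (1, 121): MRS = 11.
The indifference curve has slope −11 at this bundle.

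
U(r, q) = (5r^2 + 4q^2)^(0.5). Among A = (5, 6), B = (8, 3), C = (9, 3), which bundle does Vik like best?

Evaluate utility at each bundle:
U(A) = 16.401.
U(B) = 18.868.
U(C) = 21.000.
Highest utility is C, so C ≻ B ≻ A.

Bundle C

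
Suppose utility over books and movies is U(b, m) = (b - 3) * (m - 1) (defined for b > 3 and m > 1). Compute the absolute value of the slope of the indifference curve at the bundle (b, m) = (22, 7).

MRS = 6/19

MU_b = (m−1), MU_m = (b−3).
MRS = (m−1)/(b−3).
At (22, 7): MRS = 6/19.
So at (22, 7) the consumer would give up 6/19 units of m for one more unit of b.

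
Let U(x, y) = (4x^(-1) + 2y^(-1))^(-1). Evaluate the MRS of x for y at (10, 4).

MRS = 8/25

For CES with ρ = -1, MRS = (4/2)·(y/x)^2.
At (10, 4): MRS = 8/25.
So at (10, 4) the consumer would give up 8/25 units of y for one more unit of x.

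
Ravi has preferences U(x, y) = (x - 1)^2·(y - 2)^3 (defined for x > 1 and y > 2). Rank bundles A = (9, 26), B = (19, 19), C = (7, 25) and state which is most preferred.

Bundle B

Evaluate utility at each bundle:
U(A) = 884736.
U(B) = 1591812.
U(C) = 438012.
Highest utility is B, so B ≻ A ≻ C.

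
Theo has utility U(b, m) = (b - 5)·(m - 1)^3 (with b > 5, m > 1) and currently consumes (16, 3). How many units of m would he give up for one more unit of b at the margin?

MRS = 2/33

MU_b = (m−1)^3, MU_m = 3·(b−5)·(m−1)^2.
MRS = (1/3)·(m−1)/(b−5).
At (16, 3): MRS = 2/33.
That is, one extra unit of b is worth 2/33 units of m at the margin.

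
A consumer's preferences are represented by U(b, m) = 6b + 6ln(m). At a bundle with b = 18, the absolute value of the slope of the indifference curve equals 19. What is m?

m = 19

MU_b = 6, MU_m = 6/m.
MRS = 6 ÷ (6/m).
MRS depends only on m: m = 19 ⇒ m = 19.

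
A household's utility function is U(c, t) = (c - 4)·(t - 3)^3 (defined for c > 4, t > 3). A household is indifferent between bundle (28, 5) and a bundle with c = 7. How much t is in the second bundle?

t = 7

U(28, 5) = 192.
Set U(7, t) = 192 and solve.
With c = 7: (7 − 4) = 3, so (t − 3)^3 = 192/3 = 64.
Taking the cube root (with t > 3): t − 3 = 4, so t = 7.
Check: U(7, 7) = 192.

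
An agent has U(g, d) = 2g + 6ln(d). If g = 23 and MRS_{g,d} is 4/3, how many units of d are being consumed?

MU_g = 2, MU_d = 6/d.
MRS = 2 ÷ (6/d).
MRS depends only on d: (1/3)·d = 4/3 ⇒ d = (4/3)/(1/3) = 4.

d = 4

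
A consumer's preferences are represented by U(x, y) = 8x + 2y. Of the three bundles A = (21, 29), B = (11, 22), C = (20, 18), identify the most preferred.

Bundle A

Evaluate utility at each bundle:
U(A) = 226.
U(B) = 132.
U(C) = 196.
Highest utility is A, so A ≻ C ≻ B.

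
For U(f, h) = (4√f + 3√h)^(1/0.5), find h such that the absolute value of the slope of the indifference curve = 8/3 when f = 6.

For CES with ρ = 0.5, MRS = (4/3)·√(h/f).
Setting (4/3)·√(h/6) = 8/3 gives √(h/6) = 2, so h/6 = 4 and h = 24.

h = 24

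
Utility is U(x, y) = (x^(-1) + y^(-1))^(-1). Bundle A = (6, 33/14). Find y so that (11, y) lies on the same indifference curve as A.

U depends on (x, y) only through S = x^(-1) + y^(-1), so equal utility means equal S. At (6, 33/14): S = 13/22.
With x = 11: 11^(-1) = 1/11, so y^(-1) = 13/22 − 1/11 = 0.5.
Hence y = 1/0.5 = 2.
Check: U(11, 2) = 1.6923.

y = 2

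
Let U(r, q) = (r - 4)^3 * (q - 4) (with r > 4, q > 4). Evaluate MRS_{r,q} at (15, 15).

MRS = 3

MU_r = 3·(r−4)^2·(q−4), MU_q = (r−4)^3.
MRS = (3/1)·(q−4)/(r−4).
At (15, 15): MRS = 3.
The indifference curve has slope −3 at this bundle.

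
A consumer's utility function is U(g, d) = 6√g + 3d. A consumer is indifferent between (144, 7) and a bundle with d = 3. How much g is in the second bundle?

g = 196

U(144, 7) = 93.
Set U(g, 3) = 93 and solve.
With d = 3: 6√g = 93 − 3·3 = 84, so √g = 14 and g = 196.
Check: U(196, 3) = 93.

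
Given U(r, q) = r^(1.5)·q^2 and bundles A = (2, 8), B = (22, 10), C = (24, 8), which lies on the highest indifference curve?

Evaluate utility at each bundle:
U(A) = 181.019.
U(B) = 10318.915.
U(C) = 7524.832.
Highest utility is B, so B ≻ C ≻ A.

Bundle B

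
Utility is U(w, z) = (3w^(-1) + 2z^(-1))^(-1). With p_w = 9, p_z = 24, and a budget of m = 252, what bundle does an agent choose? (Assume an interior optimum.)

For CES with ρ = -1, MRS = (3/2)·(z/w)^2.
Tangency: set MRS = p_w/p_z = 9/24 = 0.375.
So (z/w)^2 = 0.25; taking the square root, z/w = 0.5, i.e. z = 0.5·w.
Substitute into the budget 9·w + 24·z = 252: 21·w = 252, so w* = 12 and z* = 0.5·12 = 6.

w* = 12, z* = 6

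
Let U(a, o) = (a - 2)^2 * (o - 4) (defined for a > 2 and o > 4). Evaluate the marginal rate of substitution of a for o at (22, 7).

MU_a = 2·(a−2)·(o−4), MU_o = (a−2)^2.
MRS = (2/1)·(o−4)/(a−2).
At (22, 7): MRS = 0.3.
So at (22, 7) the consumer would give up 0.3 units of o for one more unit of a.

MRS = 0.3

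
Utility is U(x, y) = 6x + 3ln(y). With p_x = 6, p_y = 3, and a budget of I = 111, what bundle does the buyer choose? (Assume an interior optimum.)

x* = 18, y* = 1

MU_x = 6, MU_y = 3/y.
MRS = 6 ÷ (3/y).
Tangency: set MRS = p_x/p_y = 6/3 = 2.
MRS depends only on y: 2·y = 2 ⇒ y* = 2/2 = 1.
From the budget, 6·x = 111 − 3·1 = 108, so x* = 18.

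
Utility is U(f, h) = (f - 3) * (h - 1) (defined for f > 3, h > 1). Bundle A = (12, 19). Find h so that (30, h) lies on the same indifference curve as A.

h = 7

U(12, 19) = 162.
Set U(30, h) = 162 and solve.
With f = 30: (30 − 3) = 27, so (h − 1) = 162/27 = 6.
So h = 1 + 6 = 7.
Check: U(30, 7) = 162.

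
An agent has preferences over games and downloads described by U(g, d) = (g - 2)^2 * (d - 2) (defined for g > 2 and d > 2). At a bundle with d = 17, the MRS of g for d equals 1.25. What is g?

MU_g = 2·(g−2)·(d−2), MU_d = (g−2)^2.
MRS = (2/1)·(d−2)/(g−2).
Substitute d = 17: MRS = 30/(g − 2). Setting this equal to 1.25 gives g − 2 = 30/1.25 = 24, so g = 26.

g = 26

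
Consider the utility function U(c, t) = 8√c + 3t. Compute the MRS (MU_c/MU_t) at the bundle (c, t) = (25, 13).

MRS = 4/15

MU_c = 8/(2√c), MU_t = 3.
MRS = 8/(2√c) ÷ 3.
At (25, 13): MRS = 4/15.
So at (25, 13) the consumer would give up 4/15 units of t for one more unit of c.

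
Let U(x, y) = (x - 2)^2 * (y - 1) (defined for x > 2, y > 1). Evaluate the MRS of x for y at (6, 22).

MU_x = 2·(x−2)·(y−1), MU_y = (x−2)^2.
MRS = (2/1)·(y−1)/(x−2).
At (6, 22): MRS = 10.5.
The indifference curve has slope −10.5 at this bundle.

MRS = 10.5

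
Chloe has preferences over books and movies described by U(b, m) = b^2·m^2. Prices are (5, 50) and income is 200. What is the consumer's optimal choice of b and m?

b* = 20, m* = 2

MU_b = 2·b·m^2 and MU_m = 2·b^2·m.
MRS = MU_b/MU_m = m/b.
Tangency: set MRS = p_b/p_m = 5/50 = 0.1.
So m/b = 0.1, i.e. m = 0.1·b.
Substitute into the budget 5·b + 50·m = 200: 10·b = 200, so b* = 20.
Then m* = 0.1·20 = 2.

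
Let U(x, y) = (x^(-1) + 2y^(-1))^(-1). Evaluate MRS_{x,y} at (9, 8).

MRS = 32/81

For CES with ρ = -1, MRS = (1/2)·(y/x)^2.
At (9, 8): MRS = 32/81.
The indifference curve has slope −32/81 at this bundle.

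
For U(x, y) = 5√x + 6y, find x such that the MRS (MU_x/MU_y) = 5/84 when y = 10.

x = 49

MU_x = 5/(2√x), MU_y = 6.
MRS = 5/(2√x) ÷ 6.
MRS depends only on x: (5/12)/√x = 5/84 ⇒ √x = (5/12)/(5/84) = 7 ⇒ x = 49.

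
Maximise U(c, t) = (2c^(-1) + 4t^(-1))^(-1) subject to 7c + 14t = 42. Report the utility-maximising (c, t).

c* = 2, t* = 2

For CES with ρ = -1, MRS = (2/4)·(t/c)^2.
Tangency: set MRS = p_c/p_t = 7/14 = 0.5.
So (t/c)^2 = 1; taking the square root, t/c = 1, i.e. t = c.
Substitute into the budget 7·c + 14·t = 42: 21·c = 42, so c* = 2 and t* = 2.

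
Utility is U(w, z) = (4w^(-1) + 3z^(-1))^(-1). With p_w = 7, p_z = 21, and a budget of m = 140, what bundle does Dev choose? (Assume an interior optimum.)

For CES with ρ = -1, MRS = (4/3)·(z/w)^2.
Tangency: set MRS = p_w/p_z = 7/21 = 1/3.
So (z/w)^2 = 0.25; taking the square root, z/w = 0.5, i.e. z = 0.5·w.
Substitute into the budget 7·w + 21·z = 140: 17.5·w = 140, so w* = 8 and z* = 0.5·8 = 4.

w* = 8, z* = 4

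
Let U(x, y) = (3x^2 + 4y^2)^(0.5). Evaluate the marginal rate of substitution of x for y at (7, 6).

For CES with ρ = 2, MRS = (3/4)·(y/x)^(-1).
At (7, 6): MRS = 0.875.
That is, one extra unit of x is worth 0.875 units of y at the margin.

MRS = 0.875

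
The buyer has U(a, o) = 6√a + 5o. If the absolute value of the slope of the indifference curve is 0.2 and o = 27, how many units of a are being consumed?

a = 9

MU_a = 6/(2√a), MU_o = 5.
MRS = 6/(2√a) ÷ 5.
MRS depends only on a: 0.6/√a = 0.2 ⇒ √a = 0.6/0.2 = 3 ⇒ a = 9.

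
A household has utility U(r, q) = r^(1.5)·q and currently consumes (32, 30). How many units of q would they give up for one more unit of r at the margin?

MU_r = 1.5·√r·q and MU_q = r^(1.5).
MRS = MU_r/MU_q = (1.5)·q/r.
At (32, 30): MRS = 45/32.
So at (32, 30) the consumer would give up 45/32 units of q for one more unit of r.

MRS = 45/32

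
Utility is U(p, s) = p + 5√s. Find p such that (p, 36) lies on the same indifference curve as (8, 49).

U(8, 49) = 43.
Set U(p, 36) = 43 and solve.
With s = 36: √36 = 6, so p = 43 − 5·6 = 13.
Check: U(13, 36) = 43.

p = 13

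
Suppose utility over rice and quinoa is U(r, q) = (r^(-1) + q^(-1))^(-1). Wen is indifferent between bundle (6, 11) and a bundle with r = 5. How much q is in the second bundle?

U depends on (r, q) only through S = r^(-1) + q^(-1), so equal utility means equal S. At (6, 11): S = 17/66.
With r = 5: 5^(-1) = 0.2, so q^(-1) = 17/66 − 0.2 = 19/330.
Hence q = 1/(19/330) = 330/19.
Check: U(5, 330/19) = 3.8824.

q = 330/19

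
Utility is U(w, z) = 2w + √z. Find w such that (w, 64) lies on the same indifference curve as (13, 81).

w = 13.5

U(13, 81) = 35.
Set U(w, 64) = 35 and solve.
With z = 64: √64 = 8, so 2w = 35 − 8 = 27 and w = 13.5.
Check: U(13.5, 64) = 35.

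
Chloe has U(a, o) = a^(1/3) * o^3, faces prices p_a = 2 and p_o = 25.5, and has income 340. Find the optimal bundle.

a* = 17, o* = 12

MU_a = 1/3·a^(-2/3)·o^3 and MU_o = 3·a^(1/3)·o^2.
MRS = MU_a/MU_o = (1/9)·o/a.
Tangency: set MRS = p_a/p_o = 2/25.5 = 4/51.
So (1/9)·o/a = 4/51, i.e. o = (12/17)·a.
Substitute into the budget 2·a + 25.5·o = 340: 20·a = 340, so a* = 17.
Then o* = (12/17)·17 = 12.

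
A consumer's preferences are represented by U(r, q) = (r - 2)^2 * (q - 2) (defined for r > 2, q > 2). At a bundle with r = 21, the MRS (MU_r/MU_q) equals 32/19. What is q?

MU_r = 2·(r−2)·(q−2), MU_q = (r−2)^2.
MRS = (2/1)·(q−2)/(r−2).
Substitute r = 21: MRS = (q − 2)/9.5. Setting this equal to 32/19 gives q − 2 = (32/19)·9.5 = 16, so q = 18.

q = 18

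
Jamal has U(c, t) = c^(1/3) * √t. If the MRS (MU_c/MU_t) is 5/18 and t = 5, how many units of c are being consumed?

MU_c = 1/3·c^(-2/3)·√t and MU_t = 0.5·c^(1/3)·t^(-0.5).
MRS = MU_c/MU_t = (2/3)·t/c.
Substitute t = 5: MRS = (10/3)/c. Setting (10/3)/c = 5/18 gives c = (10/3)/(5/18) = 12.

c = 12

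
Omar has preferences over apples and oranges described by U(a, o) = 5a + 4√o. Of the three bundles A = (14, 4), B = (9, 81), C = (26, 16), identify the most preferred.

Evaluate utility at each bundle:
U(A) = 78.000.
U(B) = 81.000.
U(C) = 146.000.
Highest utility is C, so C ≻ B ≻ A.

Bundle C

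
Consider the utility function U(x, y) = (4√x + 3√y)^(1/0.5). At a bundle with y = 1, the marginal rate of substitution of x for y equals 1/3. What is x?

x = 16

For CES with ρ = 0.5, MRS = (4/3)·√(y/x).
Setting (4/3)·√(1/x) = 1/3 gives √(1/x) = 0.25, so 1/x = 1/16 and x = 16.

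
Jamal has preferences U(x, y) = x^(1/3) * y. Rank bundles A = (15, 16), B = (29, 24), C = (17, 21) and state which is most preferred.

Bundle B

Evaluate utility at each bundle:
U(A) = 39.459.
U(B) = 73.736.
U(C) = 53.997.
Highest utility is B, so B ≻ C ≻ A.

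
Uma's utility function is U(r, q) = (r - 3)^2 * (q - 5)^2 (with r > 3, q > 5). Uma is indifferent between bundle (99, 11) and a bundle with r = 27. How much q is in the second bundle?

q = 29

U(99, 11) = 331776.
Set U(27, q) = 331776 and solve.
With r = 27: (27 − 3)^2 = 576, so (q − 5)^2 = 331776/576 = 576.
Taking the square root (with q > 5): q − 5 = 24, so q = 29.
Check: U(27, 29) = 331776.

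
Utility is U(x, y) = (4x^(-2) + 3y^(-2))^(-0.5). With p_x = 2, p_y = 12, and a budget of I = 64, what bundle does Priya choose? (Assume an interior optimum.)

For CES with ρ = -2, MRS = (4/3)·(y/x)^3.
Tangency: set MRS = p_x/p_y = 2/12 = 1/6.
So (y/x)^3 = 0.125; taking the cube root, y/x = 0.5, i.e. y = 0.5·x.
Substitute into the budget 2·x + 12·y = 64: 8·x = 64, so x* = 8 and y* = 0.5·8 = 4.

x* = 8, y* = 4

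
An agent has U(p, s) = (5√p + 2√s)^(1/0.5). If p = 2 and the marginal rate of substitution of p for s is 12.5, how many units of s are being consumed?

For CES with ρ = 0.5, MRS = (5/2)·√(s/p).
Setting (5/2)·√(s/2) = 12.5 gives √(s/2) = 5, so s/2 = 25 and s = 50.

s = 50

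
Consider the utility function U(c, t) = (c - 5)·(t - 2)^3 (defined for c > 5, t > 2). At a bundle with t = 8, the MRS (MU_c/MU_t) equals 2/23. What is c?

c = 28

MU_c = (t−2)^3, MU_t = 3·(c−5)·(t−2)^2.
MRS = (1/3)·(t−2)/(c−5).
Substitute t = 8: MRS = 2/(c − 5). Setting this equal to 2/23 gives c − 5 = 2/(2/23) = 23, so c = 28.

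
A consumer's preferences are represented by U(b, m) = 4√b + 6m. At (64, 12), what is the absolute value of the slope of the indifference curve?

MRS = 1/24

MU_b = 4/(2√b), MU_m = 6.
MRS = 4/(2√b) ÷ 6.
At (64, 12): MRS = 1/24.
That is, one extra unit of b is worth 1/24 units of m at the margin.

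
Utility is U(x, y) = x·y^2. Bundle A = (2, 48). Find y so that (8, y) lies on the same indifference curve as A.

U(2, 48) = 4608.
Set U(8, y) = 4608 and solve.
With x = 8: y^2 = 4608/8 = 576; taking the square root, y = 24.
Check: U(8, 24) = 4608.

y = 24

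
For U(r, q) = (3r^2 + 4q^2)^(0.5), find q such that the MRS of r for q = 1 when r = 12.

q = 9

For CES with ρ = 2, MRS = (3/4)·(q/r)^(-1).
Setting (3/4)·(q/12)^(-1) = 1 gives (q/12)^(-1) = 4/3, so q/12 = 0.75 and q = 9.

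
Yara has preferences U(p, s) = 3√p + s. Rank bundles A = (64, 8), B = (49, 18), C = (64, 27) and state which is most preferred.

Evaluate utility at each bundle:
U(A) = 32.000.
U(B) = 39.000.
U(C) = 51.000.
Highest utility is C, so C ≻ B ≻ A.

Bundle C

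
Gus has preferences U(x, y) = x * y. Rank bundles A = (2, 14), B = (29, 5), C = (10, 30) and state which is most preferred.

Bundle C

Evaluate utility at each bundle:
U(A) = 28.
U(B) = 145.
U(C) = 300.
Highest utility is C, so C ≻ B ≻ A.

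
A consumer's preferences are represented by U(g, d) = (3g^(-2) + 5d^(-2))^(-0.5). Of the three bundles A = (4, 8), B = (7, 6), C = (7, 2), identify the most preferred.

Evaluate utility at each bundle:
U(A) = 1.940.
U(B) = 2.235.
U(C) = 0.873.
Highest utility is B, so B ≻ A ≻ C.

Bundle B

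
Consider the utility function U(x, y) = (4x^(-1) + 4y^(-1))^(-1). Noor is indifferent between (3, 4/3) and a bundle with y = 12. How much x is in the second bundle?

x = 1

U depends on (x, y) only through S = 4x^(-1) + 4y^(-1), so equal utility means equal S. At (3, 4/3): S = 13/3.
With y = 12: 4·12^(-1) = 1/3, so 4x^(-1) = 13/3 − 1/3 = 4, i.e. x^(-1) = 1.
Hence x = 1/1 = 1.
Check: U(1, 12) = 0.2308.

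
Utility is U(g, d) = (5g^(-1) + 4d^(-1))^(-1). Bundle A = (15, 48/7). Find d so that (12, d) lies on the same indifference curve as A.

d = 8

U depends on (g, d) only through S = 5g^(-1) + 4d^(-1), so equal utility means equal S. At (15, 48/7): S = 11/12.
With g = 12: 5·12^(-1) = 5/12, so 4d^(-1) = 11/12 − 5/12 = 0.5, i.e. d^(-1) = 0.125.
Hence d = 1/0.125 = 8.
Check: U(12, 8) = 1.0909.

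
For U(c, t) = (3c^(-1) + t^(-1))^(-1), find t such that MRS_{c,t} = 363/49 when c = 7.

For CES with ρ = -1, MRS = (3/1)·(t/c)^2.
Setting (3/1)·(t/7)^2 = 363/49 gives (t/7)^2 = 121/49, so t/7 = 11/7 and t = 11.

t = 11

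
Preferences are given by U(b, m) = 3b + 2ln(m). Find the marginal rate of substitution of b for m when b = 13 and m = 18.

MRS = 27

MU_b = 3, MU_m = 2/m.
MRS = 3 ÷ (2/m).
At (13, 18): MRS = 27.
The indifference curve has slope −27 at this bundle.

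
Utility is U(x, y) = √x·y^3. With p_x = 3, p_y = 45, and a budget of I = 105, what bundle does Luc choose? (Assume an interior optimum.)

MU_x = 0.5·x^(-0.5)·y^3 and MU_y = 3·√x·y^2.
MRS = MU_x/MU_y = (1/6)·y/x.
Tangency: set MRS = p_x/p_y = 3/45 = 1/15.
So (1/6)·y/x = 1/15, i.e. y = 0.4·x.
Substitute into the budget 3·x + 45·y = 105: 21·x = 105, so x* = 5.
Then y* = 0.4·5 = 2.

x* = 5, y* = 2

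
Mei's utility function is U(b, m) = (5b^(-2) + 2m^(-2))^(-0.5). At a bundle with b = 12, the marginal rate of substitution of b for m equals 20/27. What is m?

m = 8

For CES with ρ = -2, MRS = (5/2)·(m/b)^3.
Setting (5/2)·(m/12)^3 = 20/27 gives (m/12)^3 = 8/27, so m/12 = 2/3 and m = 8.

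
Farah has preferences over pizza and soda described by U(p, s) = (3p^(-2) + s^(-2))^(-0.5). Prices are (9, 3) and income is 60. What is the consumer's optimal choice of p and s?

For CES with ρ = -2, MRS = (3/1)·(s/p)^3.
Tangency: set MRS = p_p/p_s = 9/3 = 3.
So (s/p)^3 = 1; taking the cube root, s/p = 1, i.e. s = p.
Substitute into the budget 9·p + 3·s = 60: 12·p = 60, so p* = 5 and s* = 5.

p* = 5, s* = 5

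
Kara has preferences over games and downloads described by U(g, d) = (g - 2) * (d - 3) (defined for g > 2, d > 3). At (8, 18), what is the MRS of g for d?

MRS = 2.5

MU_g = (d−3), MU_d = (g−2).
MRS = (d−3)/(g−2).
At (8, 18): MRS = 2.5.
The indifference curve has slope −2.5 at this bundle.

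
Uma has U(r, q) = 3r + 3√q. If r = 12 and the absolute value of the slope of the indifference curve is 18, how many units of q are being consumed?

q = 81

MU_r = 3, MU_q = 3/(2√q).
MRS = 3 ÷ (3/(2√q)).
MRS depends only on q: 2·√q = 18 ⇒ √q = 18/2 = 9 ⇒ q = 81.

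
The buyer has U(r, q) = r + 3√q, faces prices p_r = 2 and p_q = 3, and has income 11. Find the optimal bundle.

r* = 4, q* = 1

MU_r = 1, MU_q = 3/(2√q).
MRS = 1 ÷ (3/(2√q)).
Tangency: set MRS = p_r/p_q = 2/3.
MRS depends only on q: (2/3)·√q = 2/3 ⇒ √q = (2/3)/(2/3) = 1 ⇒ q* = 1.
From the budget, 2·r = 11 − 3·1 = 8, so r* = 4.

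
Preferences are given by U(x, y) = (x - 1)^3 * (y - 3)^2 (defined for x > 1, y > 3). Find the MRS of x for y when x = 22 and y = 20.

MRS = 17/14

MU_x = 3·(x−1)^2·(y−3)^2, MU_y = 2·(x−1)^3·(y−3).
MRS = (3/2)·(y−3)/(x−1).
At (22, 20): MRS = 17/14.
So at (22, 20) the consumer would give up 17/14 units of y for one more unit of x.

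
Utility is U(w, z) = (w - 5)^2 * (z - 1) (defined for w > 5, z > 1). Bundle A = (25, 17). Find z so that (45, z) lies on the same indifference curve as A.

z = 5

U(25, 17) = 6400.
Set U(45, z) = 6400 and solve.
With w = 45: (45 − 5)^2 = 1600, so (z − 1) = 6400/1600 = 4.
So z = 1 + 4 = 5.
Check: U(45, 5) = 6400.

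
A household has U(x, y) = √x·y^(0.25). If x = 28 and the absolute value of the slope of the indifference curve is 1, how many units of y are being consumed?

MU_x = 0.5·x^(-0.5)·y^(0.25) and MU_y = 0.25·√x·y^(-0.75).
MRS = MU_x/MU_y = (2)·y/x.
Substitute x = 28: MRS = y/14. Setting y/14 = 1 gives y = 1·14 = 14.

y = 14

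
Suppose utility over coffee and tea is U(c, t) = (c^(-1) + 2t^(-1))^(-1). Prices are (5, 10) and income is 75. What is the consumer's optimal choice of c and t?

c* = 5, t* = 5

For CES with ρ = -1, MRS = (1/2)·(t/c)^2.
Tangency: set MRS = p_c/p_t = 5/10 = 0.5.
So (t/c)^2 = 1; taking the square root, t/c = 1, i.e. t = c.
Substitute into the budget 5·c + 10·t = 75: 15·c = 75, so c* = 5 and t* = 5.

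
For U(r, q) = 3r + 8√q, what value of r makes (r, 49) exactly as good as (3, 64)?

U(3, 64) = 73.
Set U(r, 49) = 73 and solve.
With q = 49: √49 = 7, so 3r = 73 − 8·7 = 17 and r = 17/3.
Check: U(17/3, 49) = 73.

r = 17/3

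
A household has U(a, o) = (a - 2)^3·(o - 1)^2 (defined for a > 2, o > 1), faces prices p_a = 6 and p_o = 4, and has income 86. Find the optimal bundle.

a* = 9, o* = 8

MU_a = 3·(a−2)^2·(o−1)^2, MU_o = 2·(a−2)^3·(o−1).
MRS = (3/2)·(o−1)/(a−2).
Tangency: set MRS = p_a/p_o = 6/4 = 1.5.
So (3/2)·(o − 1)/(a − 2) = 1.5, i.e. (o − 1) = (a − 2).
Rewrite the budget in excess-of-subsistence terms: 6·(a − 2) + 4·(o − 1) = 86 − 6·2 − 4·1 = 70.
Substituting, 10·(a − 2) = 70, so a − 2 = 7 and a* = 9.
Then o − 1 = 7, so o* = 8.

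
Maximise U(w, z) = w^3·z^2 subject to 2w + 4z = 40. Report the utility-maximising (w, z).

MU_w = 3·w^2·z^2 and MU_z = 2·w^3·z.
MRS = MU_w/MU_z = (3/2)·z/w.
Tangency: set MRS = p_w/p_z = 2/4 = 0.5.
So (3/2)·z/w = 0.5, i.e. z = (1/3)·w.
Substitute into the budget 2·w + 4·z = 40: (10/3)·w = 40, so w* = 12.
Then z* = (1/3)·12 = 4.

w* = 12, z* = 4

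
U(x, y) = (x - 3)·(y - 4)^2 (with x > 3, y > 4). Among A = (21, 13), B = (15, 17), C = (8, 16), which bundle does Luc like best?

Bundle B

Evaluate utility at each bundle:
U(A) = 1458.
U(B) = 2028.
U(C) = 720.
Highest utility is B, so B ≻ A ≻ C.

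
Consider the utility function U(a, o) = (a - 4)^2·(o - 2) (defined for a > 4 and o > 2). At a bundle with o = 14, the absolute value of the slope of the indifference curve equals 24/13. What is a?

a = 17

MU_a = 2·(a−4)·(o−2), MU_o = (a−4)^2.
MRS = (2/1)·(o−2)/(a−4).
Substitute o = 14: MRS = 24/(a − 4). Setting this equal to 24/13 gives a − 4 = 24/(24/13) = 13, so a = 17.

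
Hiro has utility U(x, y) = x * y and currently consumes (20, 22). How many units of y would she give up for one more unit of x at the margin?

MU_x = y and MU_y = x.
MRS = MU_x/MU_y = y/x.
At (20, 22): MRS = 1.1.
The indifference curve has slope −1.1 at this bundle.

MRS = 1.1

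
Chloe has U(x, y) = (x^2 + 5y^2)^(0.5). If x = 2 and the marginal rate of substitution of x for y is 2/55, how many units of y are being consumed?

For CES with ρ = 2, MRS = (1/5)·(y/x)^(-1).
Setting (1/5)·(y/2)^(-1) = 2/55 gives (y/2)^(-1) = 2/11, so y/2 = 5.5 and y = 11.

y = 11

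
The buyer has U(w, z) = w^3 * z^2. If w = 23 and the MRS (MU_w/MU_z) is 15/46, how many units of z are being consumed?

MU_w = 3·w^2·z^2 and MU_z = 2·w^3·z.
MRS = MU_w/MU_z = (3/2)·z/w.
Substitute w = 23: MRS = z/(46/3). Setting z/(46/3) = 15/46 gives z = (15/46)·(46/3) = 5.

z = 5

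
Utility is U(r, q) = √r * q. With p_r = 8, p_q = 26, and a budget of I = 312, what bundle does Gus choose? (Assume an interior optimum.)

MU_r = 0.5·r^(-0.5)·q and MU_q = √r.
MRS = MU_r/MU_q = (0.5)·q/r.
Tangency: set MRS = p_r/p_q = 8/26 = 4/13.
So (0.5)·q/r = 4/13, i.e. q = (8/13)·r.
Substitute into the budget 8·r + 26·q = 312: 24·r = 312, so r* = 13.
Then q* = (8/13)·13 = 8.

r* = 13, q* = 8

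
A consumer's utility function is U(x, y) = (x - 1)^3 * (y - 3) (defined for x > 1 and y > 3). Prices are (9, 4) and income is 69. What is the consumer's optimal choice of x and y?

x* = 5, y* = 6

MU_x = 3·(x−1)^2·(y−3), MU_y = (x−1)^3.
MRS = (3/1)·(y−3)/(x−1).
Tangency: set MRS = p_x/p_y = 9/4 = 2.25.
So (3/1)·(y − 3)/(x − 1) = 2.25, i.e. (y − 3) = 0.75·(x − 1).
Rewrite the budget in excess-of-subsistence terms: 9·(x − 1) + 4·(y − 3) = 69 − 9·1 − 4·3 = 48.
Substituting, 12·(x − 1) = 48, so x − 1 = 4 and x* = 5.
Then y − 3 = 0.75·4 = 3, so y* = 6.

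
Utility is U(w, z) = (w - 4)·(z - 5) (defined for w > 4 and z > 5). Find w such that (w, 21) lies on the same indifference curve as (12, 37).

U(12, 37) = 256.
Set U(w, 21) = 256 and solve.
With z = 21: (21 − 5) = 16, so (w − 4) = 256/16 = 16.
So w = 4 + 16 = 20.
Check: U(20, 21) = 256.

w = 20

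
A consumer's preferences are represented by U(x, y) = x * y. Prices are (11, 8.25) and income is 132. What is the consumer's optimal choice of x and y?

MU_x = y and MU_y = x.
MRS = MU_x/MU_y = y/x.
Tangency: set MRS = p_x/p_y = 11/8.25 = 4/3.
So y/x = 4/3, i.e. y = (4/3)·x.
Substitute into the budget 11·x + 8.25·y = 132: 22·x = 132, so x* = 6.
Then y* = (4/3)·6 = 8.

x* = 6, y* = 8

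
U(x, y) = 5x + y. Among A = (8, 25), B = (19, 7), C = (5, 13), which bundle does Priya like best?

Evaluate utility at each bundle:
U(A) = 65.
U(B) = 102.
U(C) = 38.
Highest utility is B, so B ≻ A ≻ C.

Bundle B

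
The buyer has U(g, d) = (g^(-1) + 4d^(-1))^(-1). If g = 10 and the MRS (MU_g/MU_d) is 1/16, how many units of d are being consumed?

d = 5

For CES with ρ = -1, MRS = (1/4)·(d/g)^2.
Setting (1/4)·(d/10)^2 = 1/16 gives (d/10)^2 = 0.25, so d/10 = 0.5 and d = 5.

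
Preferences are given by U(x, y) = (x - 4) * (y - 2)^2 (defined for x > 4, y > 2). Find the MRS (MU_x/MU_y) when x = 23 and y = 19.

MRS = 17/38

MU_x = (y−2)^2, MU_y = 2·(x−4)·(y−2).
MRS = (1/2)·(y−2)/(x−4).
At (23, 19): MRS = 17/38.
So at (23, 19) the consumer would give up 17/38 units of y for one more unit of x.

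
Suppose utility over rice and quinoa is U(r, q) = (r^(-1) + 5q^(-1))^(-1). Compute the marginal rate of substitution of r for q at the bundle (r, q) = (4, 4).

MRS = 0.2

For CES with ρ = -1, MRS = (1/5)·(q/r)^2.
At (4, 4): MRS = 0.2.
So at (4, 4) the consumer would give up 0.2 units of q for one more unit of r.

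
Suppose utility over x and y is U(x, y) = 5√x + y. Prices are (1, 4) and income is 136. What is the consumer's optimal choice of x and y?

MU_x = 5/(2√x), MU_y = 1.
MRS = 5/(2√x) ÷ 1.
Tangency: set MRS = p_x/p_y = 1/4 = 0.25.
MRS depends only on x: 2.5/√x = 0.25 ⇒ √x = 2.5/0.25 = 10 ⇒ x* = 100.
From the budget, 4·y = 136 − 1·100 = 36, so y* = 9.

x* = 100, y* = 9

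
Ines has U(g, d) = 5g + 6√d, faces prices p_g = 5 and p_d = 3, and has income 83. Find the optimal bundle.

g* = 16, d* = 1

MU_g = 5, MU_d = 6/(2√d).
MRS = 5 ÷ (6/(2√d)).
Tangency: set MRS = p_g/p_d = 5/3.
MRS depends only on d: (5/3)·√d = 5/3 ⇒ √d = (5/3)/(5/3) = 1 ⇒ d* = 1.
From the budget, 5·g = 83 − 3·1 = 80, so g* = 16.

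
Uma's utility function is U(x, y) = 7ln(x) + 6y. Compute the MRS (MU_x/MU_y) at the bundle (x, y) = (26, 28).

MRS = 7/156

MU_x = 7/x, MU_y = 6.
MRS = 7/x ÷ 6.
At (26, 28): MRS = 7/156.
The indifference curve has slope −7/156 at this bundle.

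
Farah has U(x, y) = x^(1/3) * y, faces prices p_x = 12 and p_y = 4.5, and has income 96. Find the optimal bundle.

MU_x = 1/3·x^(-2/3)·y and MU_y = x^(1/3).
MRS = MU_x/MU_y = (1/3)·y/x.
Tangency: set MRS = p_x/p_y = 12/4.5 = 8/3.
So (1/3)·y/x = 8/3, i.e. y = 8·x.
Substitute into the budget 12·x + 4.5·y = 96: 48·x = 96, so x* = 2.
Then y* = 8·2 = 16.

x* = 2, y* = 16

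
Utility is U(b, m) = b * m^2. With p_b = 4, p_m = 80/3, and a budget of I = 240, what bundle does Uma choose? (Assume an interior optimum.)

b* = 20, m* = 6

MU_b = m^2 and MU_m = 2·b·m.
MRS = MU_b/MU_m = (1/2)·m/b.
Tangency: set MRS = p_b/p_m = 4/(80/3) = 0.15.
So (1/2)·m/b = 0.15, i.e. m = 0.3·b.
Substitute into the budget 4·b + (80/3)·m = 240: 12·b = 240, so b* = 20.
Then m* = 0.3·20 = 6.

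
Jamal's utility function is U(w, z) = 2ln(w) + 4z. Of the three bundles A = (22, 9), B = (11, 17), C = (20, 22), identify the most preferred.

Evaluate utility at each bundle:
U(A) = 42.182.
U(B) = 72.796.
U(C) = 93.991.
Highest utility is C, so C ≻ B ≻ A.

Bundle C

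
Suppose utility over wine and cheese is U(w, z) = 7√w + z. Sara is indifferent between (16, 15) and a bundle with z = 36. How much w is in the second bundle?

w = 1

U(16, 15) = 43.
Set U(w, 36) = 43 and solve.
With z = 36: 7√w = 43 − 36 = 7, so √w = 1 and w = 1.
Check: U(1, 36) = 43.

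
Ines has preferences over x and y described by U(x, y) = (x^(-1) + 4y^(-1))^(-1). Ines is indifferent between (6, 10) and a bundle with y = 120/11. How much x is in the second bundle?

x = 5

U depends on (x, y) only through S = x^(-1) + 4y^(-1), so equal utility means equal S. At (6, 10): S = 17/30.
With y = 120/11: 4·(120/11)^(-1) = 11/30, so x^(-1) = 17/30 − 11/30 = 0.2.
Hence x = 1/0.2 = 5.
Check: U(5, 120/11) = 1.7647.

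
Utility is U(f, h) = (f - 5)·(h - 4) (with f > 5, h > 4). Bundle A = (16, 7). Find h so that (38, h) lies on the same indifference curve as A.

U(16, 7) = 33.
Set U(38, h) = 33 and solve.
With f = 38: (38 − 5) = 33, so (h − 4) = 33/33 = 1.
So h = 4 + 1 = 5.
Check: U(38, 5) = 33.

h = 5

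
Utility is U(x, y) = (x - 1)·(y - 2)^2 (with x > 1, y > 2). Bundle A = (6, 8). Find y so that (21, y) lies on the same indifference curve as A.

U(6, 8) = 180.
Set U(21, y) = 180 and solve.
With x = 21: (21 − 1) = 20, so (y − 2)^2 = 180/20 = 9.
Taking the square root (with y > 2): y − 2 = 3, so y = 5.
Check: U(21, 5) = 180.

y = 5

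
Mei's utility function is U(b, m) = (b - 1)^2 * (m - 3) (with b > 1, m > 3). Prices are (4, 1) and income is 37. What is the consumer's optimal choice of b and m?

b* = 6, m* = 13

MU_b = 2·(b−1)·(m−3), MU_m = (b−1)^2.
MRS = (2/1)·(m−3)/(b−1).
Tangency: set MRS = p_b/p_m = 4/1 = 4.
So (2/1)·(m − 3)/(b − 1) = 4, i.e. (m − 3) = 2·(b − 1).
Rewrite the budget in excess-of-subsistence terms: 4·(b − 1) + 1·(m − 3) = 37 − 4·1 − 1·3 = 30.
Substituting, 6·(b − 1) = 30, so b − 1 = 5 and b* = 6.
Then m − 3 = 2·5 = 10, so m* = 13.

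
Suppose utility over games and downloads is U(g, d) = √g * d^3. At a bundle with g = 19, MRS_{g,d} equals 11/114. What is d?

d = 11

MU_g = 0.5·g^(-0.5)·d^3 and MU_d = 3·√g·d^2.
MRS = MU_g/MU_d = (1/6)·d/g.
Substitute g = 19: MRS = d/114. Setting d/114 = 11/114 gives d = (11/114)·114 = 11.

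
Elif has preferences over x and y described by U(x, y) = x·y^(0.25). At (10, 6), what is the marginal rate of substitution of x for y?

MU_x = y^(0.25) and MU_y = 0.25·x·y^(-0.75).
MRS = MU_x/MU_y = (4)·y/x.
At (10, 6): MRS = 2.4.
That is, one extra unit of x is worth 2.4 units of y at the margin.

MRS = 2.4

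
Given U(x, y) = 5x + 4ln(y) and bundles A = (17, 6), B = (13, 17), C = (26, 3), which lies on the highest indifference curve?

Evaluate utility at each bundle:
U(A) = 92.167.
U(B) = 76.333.
U(C) = 134.394.
Highest utility is C, so C ≻ A ≻ B.

Bundle C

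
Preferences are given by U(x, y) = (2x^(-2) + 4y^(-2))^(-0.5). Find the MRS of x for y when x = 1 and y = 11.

For CES with ρ = -2, MRS = (2/4)·(y/x)^3.
At (1, 11): MRS = 665.5.
The indifference curve has slope −665.5 at this bundle.

MRS = 665.5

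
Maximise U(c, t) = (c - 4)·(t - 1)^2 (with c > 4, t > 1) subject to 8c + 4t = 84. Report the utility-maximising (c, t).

MU_c = (t−1)^2, MU_t = 2·(c−4)·(t−1).
MRS = (1/2)·(t−1)/(c−4).
Tangency: set MRS = p_c/p_t = 8/4 = 2.
So (1/2)·(t − 1)/(c − 4) = 2, i.e. (t − 1) = 4·(c − 4).
Rewrite the budget in excess-of-subsistence terms: 8·(c − 4) + 4·(t − 1) = 84 − 8·4 − 4·1 = 48.
Substituting, 24·(c − 4) = 48, so c − 4 = 2 and c* = 6.
Then t − 1 = 4·2 = 8, so t* = 9.

c* = 6, t* = 9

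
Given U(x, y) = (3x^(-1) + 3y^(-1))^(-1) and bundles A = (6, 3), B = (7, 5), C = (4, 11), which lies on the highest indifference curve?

Bundle C

Evaluate utility at each bundle:
U(A) = 0.667.
U(B) = 0.972.
U(C) = 0.978.
Highest utility is C, so C ≻ B ≻ A.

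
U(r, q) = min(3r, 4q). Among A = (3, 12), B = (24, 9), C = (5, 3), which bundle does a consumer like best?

Bundle B

Evaluate utility at each bundle:
U(A) = 9.
U(B) = 36.
U(C) = 12.
Highest utility is B, so B ≻ C ≻ A.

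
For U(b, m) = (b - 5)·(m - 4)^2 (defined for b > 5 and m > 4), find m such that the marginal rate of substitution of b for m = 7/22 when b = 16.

m = 11

MU_b = (m−4)^2, MU_m = 2·(b−5)·(m−4).
MRS = (1/2)·(m−4)/(b−5).
Substitute b = 16: MRS = (m − 4)/22. Setting this equal to 7/22 gives m − 4 = (7/22)·22 = 7, so m = 11.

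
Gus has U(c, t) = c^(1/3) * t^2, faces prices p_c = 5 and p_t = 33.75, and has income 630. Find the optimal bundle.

MU_c = 1/3·c^(-2/3)·t^2 and MU_t = 2·c^(1/3)·t.
MRS = MU_c/MU_t = (1/6)·t/c.
Tangency: set MRS = p_c/p_t = 5/33.75 = 4/27.
So (1/6)·t/c = 4/27, i.e. t = (8/9)·c.
Substitute into the budget 5·c + 33.75·t = 630: 35·c = 630, so c* = 18.
Then t* = (8/9)·18 = 16.

c* = 18, t* = 16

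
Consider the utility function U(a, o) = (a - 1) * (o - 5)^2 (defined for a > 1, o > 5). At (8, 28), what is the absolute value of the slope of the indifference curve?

MRS = 23/14

MU_a = (o−5)^2, MU_o = 2·(a−1)·(o−5).
MRS = (1/2)·(o−5)/(a−1).
At (8, 28): MRS = 23/14.
So at (8, 28) the consumer would give up 23/14 units of o for one more unit of a.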